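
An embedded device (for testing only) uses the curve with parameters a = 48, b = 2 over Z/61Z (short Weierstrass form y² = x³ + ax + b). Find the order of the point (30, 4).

2P: tangent at (30, 4): λ = (3·30² + 48)/(2·4) ≡ 3/8. 8⁻¹ ≡ 23 (mod 61), so λ ≡ 3·23 ≡ 8.
  x = λ² - 30 - 30 = 64 - 60 ≡ 4; y = λ·(30 - 4) - 4 ≡ 21. → (4, 21)
3P: (4, 21) + (30, 4). λ = (4 - 21)/(30 - 4) ≡ 44/26 mod 61. 26⁻¹ ≡ 54 (mod 61) since 26·54 = 1404 ≡ 1, so λ ≡ 58.
  x = λ² - 4 - 30 = 3364 - 34 ≡ 36; y = λ·(4 - 36) - 21 ≡ 14. → (36, 14)
4P: (36, 14) + (30, 4). λ = (4 - 14)/(30 - 36) ≡ 51/55 mod 61. 55⁻¹ ≡ 10 (mod 61), so λ ≡ 22.
  x = λ² - 36 - 30 = 484 - 66 ≡ 52; y = λ·(36 - 52) - 14 ≡ 0. → (52, 0)
5P: (52, 0) + (30, 4). λ = (4 - 0)/(30 - 52) ≡ 4/39 mod 61. 39⁻¹ ≡ 36 (mod 61), so λ ≡ 22.
  x = λ² - 52 - 30 = 484 - 82 ≡ 36; y = λ·(52 - 36) - 0 ≡ 47. → (36, 47)
6P: (36, 47) + (30, 4). λ = (4 - 47)/(30 - 36) ≡ 18/55 mod 61. 55⁻¹ ≡ 10 (mod 61), so λ ≡ 58.
  x = λ² - 36 - 30 = 3364 - 66 ≡ 4; y = λ·(36 - 4) - 47 ≡ 40. → (4, 40)
7P: (4, 40) + (30, 4). λ = (4 - 40)/(30 - 4) ≡ 25/26 mod 61. 26⁻¹ ≡ 54 (mod 61) since 26·54 = 1404 ≡ 1, so λ ≡ 8.
  x = λ² - 4 - 30 = 64 - 34 ≡ 30; y = λ·(4 - 30) - 40 ≡ 57. → (30, 57)
8P: (30, 57) + (30, 4): same x and y₁ ≡ -y₂, so the sum is the point at infinity.
8P = the point at infinity, so the order is 8.

8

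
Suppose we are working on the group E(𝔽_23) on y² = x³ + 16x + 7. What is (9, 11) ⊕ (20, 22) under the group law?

(9, 11) + (20, 22). λ = (22 - 11)/(20 - 9) ≡ 11/11 mod 23. 11⁻¹ ≡ 21 (mod 23), so λ ≡ 1.
  x = λ² - 9 - 20 = 1 - 29 ≡ 18; y = λ·(9 - 18) - 11 ≡ 3. → (18, 3)

(18, 3)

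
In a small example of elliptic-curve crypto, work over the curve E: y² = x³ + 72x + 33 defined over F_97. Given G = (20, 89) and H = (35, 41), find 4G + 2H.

(6, 14)

First 4G:
Repeated addition: build up to 4G.
2G: tangent at (20, 89): λ = (3·20² + 72)/(2·89) ≡ 11/81. 81⁻¹ ≡ 6 (mod 97) since 81·6 = 486 ≡ 1, so λ ≡ 11·6 ≡ 66.
  x = λ² - 20 - 20 = 4356 - 40 ≡ 48; y = λ·(20 - 48) - 89 ≡ 3. → (48, 3)
3G: (48, 3) + (20, 89). λ = (89 - 3)/(20 - 48) ≡ 86/69 mod 97. 69⁻¹ ≡ 45 (mod 97), so λ ≡ 87.
  x = λ² - 48 - 20 = 7569 - 68 ≡ 32; y = λ·(48 - 32) - 3 ≡ 31. → (32, 31)
4G: (32, 31) + (20, 89). λ = (89 - 31)/(20 - 32) ≡ 58/85 mod 97. 85⁻¹ ≡ 8 (mod 97), so λ ≡ 76.
  x = λ² - 32 - 20 = 5776 - 52 ≡ 1; y = λ·(32 - 1) - 31 ≡ 94. → (1, 94)
4G = (1, 94).
Next 2H:
Repeated addition: build up to 2H.
2H: tangent at (35, 41): λ = (3·35² + 72)/(2·41) ≡ 61/82. 82⁻¹ ≡ 84 (mod 97), so λ ≡ 61·84 ≡ 80.
  x = λ² - 35 - 35 = 6400 - 70 ≡ 25; y = λ·(35 - 25) - 41 ≡ 80. → (25, 80)
2H = (25, 80).
Finally 4G + 2H:
(1, 94) + (25, 80). λ = (80 - 94)/(25 - 1) ≡ 83/24 mod 97. 24⁻¹ ≡ 93 (mod 97), so λ ≡ 56.
  x = λ² - 1 - 25 = 3136 - 26 ≡ 6; y = λ·(1 - 6) - 94 ≡ 14. → (6, 14)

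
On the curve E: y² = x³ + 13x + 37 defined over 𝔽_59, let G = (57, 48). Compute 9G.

Repeated addition: build up to 9G.
2G: tangent at (57, 48): λ = (3·57² + 13)/(2·48) ≡ 25/37. 37⁻¹ ≡ 8 (mod 59), so λ ≡ 25·8 ≡ 23.
  x = λ² - 57 - 57 = 529 - 114 ≡ 2; y = λ·(57 - 2) - 48 ≡ 37. → (2, 37)
3G: (2, 37) + (57, 48). λ = (48 - 37)/(57 - 2) ≡ 11/55 mod 59. 55⁻¹ ≡ 44 (mod 59), so λ ≡ 12.
  x = λ² - 2 - 57 = 144 - 59 ≡ 26; y = λ·(2 - 26) - 37 ≡ 29. → (26, 29)
4G: (26, 29) + (57, 48). λ = (48 - 29)/(57 - 26) ≡ 19/31 mod 59. 31⁻¹ ≡ 40 (mod 59) since 31·40 = 1240 ≡ 1, so λ ≡ 52.
  x = λ² - 26 - 57 = 2704 - 83 ≡ 25; y = λ·(26 - 25) - 29 ≡ 23. → (25, 23)
5G: (25, 23) + (57, 48). λ = (48 - 23)/(57 - 25) ≡ 25/32 mod 59. 32⁻¹ ≡ 24 (mod 59), so λ ≡ 10.
  x = λ² - 25 - 57 = 100 - 82 ≡ 18; y = λ·(25 - 18) - 23 ≡ 47. → (18, 47)
6G: (18, 47) + (57, 48). λ = (48 - 47)/(57 - 18) ≡ 1/39 mod 59. 39⁻¹ ≡ 56 (mod 59), so λ ≡ 56.
  x = λ² - 18 - 57 = 3136 - 75 ≡ 52; y = λ·(18 - 52) - 47 ≡ 55. → (52, 55)
7G: (52, 55) + (57, 48). λ = (48 - 55)/(57 - 52) ≡ 52/5 mod 59. 5⁻¹ ≡ 12 (mod 59) since 5·12 = 60 ≡ 1, so λ ≡ 34.
  x = λ² - 52 - 57 = 1156 - 109 ≡ 44; y = λ·(52 - 44) - 55 ≡ 40. → (44, 40)
8G: (44, 40) + (57, 48). λ = (48 - 40)/(57 - 44) ≡ 8/13 mod 59. 13⁻¹ ≡ 50 (mod 59) since 13·50 = 650 ≡ 1, so λ ≡ 46.
  x = λ² - 44 - 57 = 2116 - 101 ≡ 9; y = λ·(44 - 9) - 40 ≡ 36. → (9, 36)
9G: (9, 36) + (57, 48). λ = (48 - 36)/(57 - 9) ≡ 12/48 mod 59. 48⁻¹ ≡ 16 (mod 59), so λ ≡ 15.
  x = λ² - 9 - 57 = 225 - 66 ≡ 41; y = λ·(9 - 41) - 36 ≡ 15. → (41, 15)

(41, 15)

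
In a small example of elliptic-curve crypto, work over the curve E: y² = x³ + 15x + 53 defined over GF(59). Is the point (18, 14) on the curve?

yes

y² = 14² ≡ 19; x³ + 15x + 53 = 6155 ≡ 19 (mod 59). 19 = 19.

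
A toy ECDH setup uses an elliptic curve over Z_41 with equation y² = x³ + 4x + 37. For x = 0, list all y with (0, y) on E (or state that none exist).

18, 23

x³ + 4x + 37 = 37 ≡ 37 (mod 41).
Square roots of 37 mod 41: 18 and 23 (since 18² = 324 ≡ 37).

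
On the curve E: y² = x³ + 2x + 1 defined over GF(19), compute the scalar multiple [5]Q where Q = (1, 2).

(0, 18)

Repeated addition: build up to 5Q.
2Q: tangent at (1, 2): λ = (3·1² + 2)/(2·2) ≡ 5/4. 4⁻¹ ≡ 5 (mod 19) since 4·5 = 20 ≡ 1, so λ ≡ 5·5 ≡ 6.
  x = λ² - 1 - 1 = 36 - 2 ≡ 15; y = λ·(1 - 15) - 2 ≡ 9. → (15, 9)
3Q: (15, 9) + (1, 2). λ = (2 - 9)/(1 - 15) ≡ 12/5 mod 19. 5⁻¹ ≡ 4 (mod 19), so λ ≡ 10.
  x = λ² - 15 - 1 = 100 - 16 ≡ 8; y = λ·(15 - 8) - 9 ≡ 4. → (8, 4)
4Q: (8, 4) + (1, 2). λ = (2 - 4)/(1 - 8) ≡ 17/12 mod 19. 12⁻¹ ≡ 8 (mod 19), so λ ≡ 3.
  x = λ² - 8 - 1 = 9 - 9 ≡ 0; y = λ·(8 - 0) - 4 ≡ 1. → (0, 1)
5Q: (0, 1) + (1, 2). λ = (2 - 1)/(1 - 0) ≡ 1/1 mod 19. 1⁻¹ ≡ 1 (mod 19), so λ ≡ 1.
  x = λ² - 0 - 1 = 1 - 1 ≡ 0; y = λ·(0 - 0) - 1 ≡ 18. → (0, 18)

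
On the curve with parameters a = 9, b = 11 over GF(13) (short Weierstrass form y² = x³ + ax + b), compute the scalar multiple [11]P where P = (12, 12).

(12, 1)

Double-and-add on 11 = (1011)₂. Start with P = (12, 12) for the leading 1-bit.
double: tangent at (12, 12): λ = (3·12² + 9)/(2·12) ≡ 12/11. 11⁻¹ ≡ 6 (mod 13) since 11·6 = 66 ≡ 1, so λ ≡ 12·6 ≡ 7.
  x = λ² - 12 - 12 = 49 - 24 ≡ 12; y = λ·(12 - 12) - 12 ≡ 1. → (12, 1)
double: tangent at (12, 1): λ = (3·12² + 9)/(2·1) ≡ 12/2. 2⁻¹ ≡ 7 (mod 13), so λ ≡ 12·7 ≡ 6.
  x = λ² - 12 - 12 = 36 - 24 ≡ 12; y = λ·(12 - 12) - 1 ≡ 12. → (12, 12)
add P: tangent at (12, 12): λ = (3·12² + 9)/(2·12) ≡ 12/11. 11⁻¹ ≡ 6 (mod 13) since 11·6 = 66 ≡ 1, so λ ≡ 12·6 ≡ 7.
  x = λ² - 12 - 12 = 49 - 24 ≡ 12; y = λ·(12 - 12) - 12 ≡ 1. → (12, 1)
double: tangent at (12, 1): λ = (3·12² + 9)/(2·1) ≡ 12/2. 2⁻¹ ≡ 7 (mod 13), so λ ≡ 12·7 ≡ 6.
  x = λ² - 12 - 12 = 36 - 24 ≡ 12; y = λ·(12 - 12) - 1 ≡ 12. → (12, 12)
add P: tangent at (12, 12): λ = (3·12² + 9)/(2·12) ≡ 12/11. 11⁻¹ ≡ 6 (mod 13), so λ ≡ 12·6 ≡ 7.
  x = λ² - 12 - 12 = 49 - 24 ≡ 12; y = λ·(12 - 12) - 12 ≡ 1. → (12, 1)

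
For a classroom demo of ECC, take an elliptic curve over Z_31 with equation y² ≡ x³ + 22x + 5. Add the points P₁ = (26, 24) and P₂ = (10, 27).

(0, 6)

(26, 24) + (10, 27). λ = (27 - 24)/(10 - 26) ≡ 3/15 mod 31. 15⁻¹ ≡ 29 (mod 31), so λ ≡ 25.
  x = λ² - 26 - 10 = 625 - 36 ≡ 0; y = λ·(26 - 0) - 24 ≡ 6. → (0, 6)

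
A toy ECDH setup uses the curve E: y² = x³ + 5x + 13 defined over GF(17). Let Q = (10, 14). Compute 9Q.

(1, 11)

Repeated addition: build up to 9Q.
2Q: tangent at (10, 14): λ = (3·10² + 5)/(2·14) ≡ 16/11. 11⁻¹ ≡ 14 (mod 17) since 11·14 = 154 ≡ 1, so λ ≡ 16·14 ≡ 3.
  x = λ² - 10 - 10 = 9 - 20 ≡ 6; y = λ·(10 - 6) - 14 ≡ 15. → (6, 15)
3Q: (6, 15) + (10, 14). λ = (14 - 15)/(10 - 6) ≡ 16/4 mod 17. 4⁻¹ ≡ 13 (mod 17), so λ ≡ 4.
  x = λ² - 6 - 10 = 16 - 16 ≡ 0; y = λ·(6 - 0) - 15 ≡ 9. → (0, 9)
4Q: (0, 9) + (10, 14). λ = (14 - 9)/(10 - 0) ≡ 5/10 mod 17. 10⁻¹ ≡ 12 (mod 17), so λ ≡ 9.
  x = λ² - 0 - 10 = 81 - 10 ≡ 3; y = λ·(0 - 3) - 9 ≡ 15. → (3, 15)
5Q: (3, 15) + (10, 14). λ = (14 - 15)/(10 - 3) ≡ 16/7 mod 17. 7⁻¹ ≡ 5 (mod 17) since 7·5 = 35 ≡ 1, so λ ≡ 12.
  x = λ² - 3 - 10 = 144 - 13 ≡ 12; y = λ·(3 - 12) - 15 ≡ 13. → (12, 13)
6Q: (12, 13) + (10, 14). λ = (14 - 13)/(10 - 12) ≡ 1/15 mod 17. 15⁻¹ ≡ 8 (mod 17) since 15·8 = 120 ≡ 1, so λ ≡ 8.
  x = λ² - 12 - 10 = 64 - 22 ≡ 8; y = λ·(12 - 8) - 13 ≡ 2. → (8, 2)
7Q: (8, 2) + (10, 14). λ = (14 - 2)/(10 - 8) ≡ 12/2 mod 17. 2⁻¹ ≡ 9 (mod 17), so λ ≡ 6.
  x = λ² - 8 - 10 = 36 - 18 ≡ 1; y = λ·(8 - 1) - 2 ≡ 6. → (1, 6)
8Q: (1, 6) + (10, 14). λ = (14 - 6)/(10 - 1) ≡ 8/9 mod 17. 9⁻¹ ≡ 2 (mod 17), so λ ≡ 16.
  x = λ² - 1 - 10 = 256 - 11 ≡ 7; y = λ·(1 - 7) - 6 ≡ 0. → (7, 0)
9Q: (7, 0) + (10, 14). λ = (14 - 0)/(10 - 7) ≡ 14/3 mod 17. 3⁻¹ ≡ 6 (mod 17), so λ ≡ 16.
  x = λ² - 7 - 10 = 256 - 17 ≡ 1; y = λ·(7 - 1) - 0 ≡ 11. → (1, 11)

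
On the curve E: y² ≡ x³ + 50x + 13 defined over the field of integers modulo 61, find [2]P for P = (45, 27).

tangent at (45, 27): λ = (3·45² + 50)/(2·27) ≡ 25/54. 54⁻¹ ≡ 26 (mod 61), so λ ≡ 25·26 ≡ 40.
  x = λ² - 45 - 45 = 1600 - 90 ≡ 46; y = λ·(45 - 46) - 27 ≡ 55. → (46, 55)

(46, 55)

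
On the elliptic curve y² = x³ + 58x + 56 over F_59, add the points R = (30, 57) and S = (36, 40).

(42, 36)

(30, 57) + (36, 40). λ = (40 - 57)/(36 - 30) ≡ 42/6 mod 59. 6⁻¹ ≡ 10 (mod 59), so λ ≡ 7.
  x = λ² - 30 - 36 = 49 - 66 ≡ 42; y = λ·(30 - 42) - 57 ≡ 36. → (42, 36)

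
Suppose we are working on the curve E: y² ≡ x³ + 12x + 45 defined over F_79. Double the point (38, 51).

(26, 0)

tangent at (38, 51): λ = (3·38² + 12)/(2·51) ≡ 78/23. 23⁻¹ ≡ 55 (mod 79) since 23·55 = 1265 ≡ 1, so λ ≡ 78·55 ≡ 24.
  x = λ² - 38 - 38 = 576 - 76 ≡ 26; y = λ·(38 - 26) - 51 ≡ 0. → (26, 0)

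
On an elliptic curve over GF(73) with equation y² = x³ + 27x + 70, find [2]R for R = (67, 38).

tangent at (67, 38): λ = (3·67² + 27)/(2·38) ≡ 62/3. 3⁻¹ ≡ 49 (mod 73) since 3·49 = 147 ≡ 1, so λ ≡ 62·49 ≡ 45.
  x = λ² - 67 - 67 = 2025 - 134 ≡ 66; y = λ·(67 - 66) - 38 ≡ 7. → (66, 7)

(66, 7)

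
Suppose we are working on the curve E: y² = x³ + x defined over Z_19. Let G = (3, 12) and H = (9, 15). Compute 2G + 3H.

(17, 3)

First 2G:
Repeated addition: build up to 2G.
2G: tangent at (3, 12): λ = (3·3² + 1)/(2·12) ≡ 9/5. 5⁻¹ ≡ 4 (mod 19) since 5·4 = 20 ≡ 1, so λ ≡ 9·4 ≡ 17.
  x = λ² - 3 - 3 = 289 - 6 ≡ 17; y = λ·(3 - 17) - 12 ≡ 16. → (17, 16)
2G = (17, 16).
Next 3H:
Repeated addition: build up to 3H.
2H: tangent at (9, 15): λ = (3·9² + 1)/(2·15) ≡ 16/11. 11⁻¹ ≡ 7 (mod 19) since 11·7 = 77 ≡ 1, so λ ≡ 16·7 ≡ 17.
  x = λ² - 9 - 9 = 289 - 18 ≡ 5; y = λ·(9 - 5) - 15 ≡ 15. → (5, 15)
3H: (5, 15) + (9, 15). λ = (15 - 15)/(9 - 5) ≡ 0/4 mod 19. 4⁻¹ ≡ 5 (mod 19), so λ ≡ 0.
  x = λ² - 5 - 9 = 0 - 14 ≡ 5; y = λ·(5 - 5) - 15 ≡ 4. → (5, 4)
3H = (5, 4).
Finally 2G + 3H:
(17, 16) + (5, 4). λ = (4 - 16)/(5 - 17) ≡ 7/7 mod 19. 7⁻¹ ≡ 11 (mod 19) since 7·11 = 77 ≡ 1, so λ ≡ 1.
  x = λ² - 17 - 5 = 1 - 22 ≡ 17; y = λ·(17 - 17) - 16 ≡ 3. → (17, 3)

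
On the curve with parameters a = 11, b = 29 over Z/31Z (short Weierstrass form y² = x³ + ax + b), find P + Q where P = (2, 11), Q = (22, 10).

(17, 13)

(2, 11) + (22, 10). λ = (10 - 11)/(22 - 2) ≡ 30/20 mod 31. 20⁻¹ ≡ 14 (mod 31), so λ ≡ 17.
  x = λ² - 2 - 22 = 289 - 24 ≡ 17; y = λ·(2 - 17) - 11 ≡ 13. → (17, 13)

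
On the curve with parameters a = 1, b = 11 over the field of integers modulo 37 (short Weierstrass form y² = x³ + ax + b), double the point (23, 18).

tangent at (23, 18): λ = (3·23² + 1)/(2·18) ≡ 34/36. 36⁻¹ ≡ 36 (mod 37) since 36·36 = 1296 ≡ 1, so λ ≡ 34·36 ≡ 3.
  x = λ² - 23 - 23 = 9 - 46 ≡ 0; y = λ·(23 - 0) - 18 ≡ 14. → (0, 14)

(0, 14)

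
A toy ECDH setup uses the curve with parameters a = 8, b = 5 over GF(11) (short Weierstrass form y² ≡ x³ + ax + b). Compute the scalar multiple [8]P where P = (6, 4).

(3, 10)

Repeated addition: build up to 8P.
2P: tangent at (6, 4): λ = (3·6² + 8)/(2·4) ≡ 6/8. 8⁻¹ ≡ 7 (mod 11), so λ ≡ 6·7 ≡ 9.
  x = λ² - 6 - 6 = 81 - 12 ≡ 3; y = λ·(6 - 3) - 4 ≡ 1. → (3, 1)
3P: (3, 1) + (6, 4). λ = (4 - 1)/(6 - 3) ≡ 3/3 mod 11. 3⁻¹ ≡ 4 (mod 11) since 3·4 = 12 ≡ 1, so λ ≡ 1.
  x = λ² - 3 - 6 = 1 - 9 ≡ 3; y = λ·(3 - 3) - 1 ≡ 10. → (3, 10)
4P: (3, 10) + (6, 4). λ = (4 - 10)/(6 - 3) ≡ 5/3 mod 11. 3⁻¹ ≡ 4 (mod 11), so λ ≡ 9.
  x = λ² - 3 - 6 = 81 - 9 ≡ 6; y = λ·(3 - 6) - 10 ≡ 7. → (6, 7)
5P: (6, 7) + (6, 4): same x and y₁ ≡ -y₂, so the sum is O.
6P: O + (6, 4) = (6, 4) (identity).
7P: tangent at (6, 4): λ = (3·6² + 8)/(2·4) ≡ 6/8. 8⁻¹ ≡ 7 (mod 11), so λ ≡ 6·7 ≡ 9.
  x = λ² - 6 - 6 = 81 - 12 ≡ 3; y = λ·(6 - 3) - 4 ≡ 1. → (3, 1)
8P: (3, 1) + (6, 4). λ = (4 - 1)/(6 - 3) ≡ 3/3 mod 11. 3⁻¹ ≡ 4 (mod 11), so λ ≡ 1.
  x = λ² - 3 - 6 = 1 - 9 ≡ 3; y = λ·(3 - 3) - 1 ≡ 10. → (3, 10)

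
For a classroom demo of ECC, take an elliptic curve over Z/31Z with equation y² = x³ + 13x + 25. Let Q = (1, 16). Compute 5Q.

(13, 2)

Repeated addition: build up to 5Q.
2Q: tangent at (1, 16): λ = (3·1² + 13)/(2·16) ≡ 16/1. 1⁻¹ ≡ 1 (mod 31) since 1·1 = 1 ≡ 1, so λ ≡ 16·1 ≡ 16.
  x = λ² - 1 - 1 = 256 - 2 ≡ 6; y = λ·(1 - 6) - 16 ≡ 28. → (6, 28)
3Q: (6, 28) + (1, 16). λ = (16 - 28)/(1 - 6) ≡ 19/26 mod 31. 26⁻¹ ≡ 6 (mod 31), so λ ≡ 21.
  x = λ² - 6 - 1 = 441 - 7 ≡ 0; y = λ·(6 - 0) - 28 ≡ 5. → (0, 5)
4Q: (0, 5) + (1, 16). λ = (16 - 5)/(1 - 0) ≡ 11/1 mod 31. 1⁻¹ ≡ 1 (mod 31), so λ ≡ 11.
  x = λ² - 0 - 1 = 121 - 1 ≡ 27; y = λ·(0 - 27) - 5 ≡ 8. → (27, 8)
5Q: (27, 8) + (1, 16). λ = (16 - 8)/(1 - 27) ≡ 8/5 mod 31. 5⁻¹ ≡ 25 (mod 31) since 5·25 = 125 ≡ 1, so λ ≡ 14.
  x = λ² - 27 - 1 = 196 - 28 ≡ 13; y = λ·(27 - 13) - 8 ≡ 2. → (13, 2)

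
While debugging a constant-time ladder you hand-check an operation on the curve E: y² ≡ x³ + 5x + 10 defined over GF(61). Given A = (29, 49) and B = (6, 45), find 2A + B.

(28, 9)

First 2A:
Repeated addition: build up to 2A.
2A: tangent at (29, 49): λ = (3·29² + 5)/(2·49) ≡ 27/37. 37⁻¹ ≡ 33 (mod 61), so λ ≡ 27·33 ≡ 37.
  x = λ² - 29 - 29 = 1369 - 58 ≡ 30; y = λ·(29 - 30) - 49 ≡ 36. → (30, 36)
2A = (30, 36).
Finally 2A + B:
(30, 36) + (6, 45). λ = (45 - 36)/(6 - 30) ≡ 9/37 mod 61. 37⁻¹ ≡ 33 (mod 61), so λ ≡ 53.
  x = λ² - 30 - 6 = 2809 - 36 ≡ 28; y = λ·(30 - 28) - 36 ≡ 9. → (28, 9)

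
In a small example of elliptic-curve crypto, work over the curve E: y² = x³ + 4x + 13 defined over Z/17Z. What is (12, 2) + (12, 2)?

tangent at (12, 2): λ = (3·12² + 4)/(2·2) ≡ 11/4. 4⁻¹ ≡ 13 (mod 17), so λ ≡ 11·13 ≡ 7.
  x = λ² - 12 - 12 = 49 - 24 ≡ 8; y = λ·(12 - 8) - 2 ≡ 9. → (8, 9)

(8, 9)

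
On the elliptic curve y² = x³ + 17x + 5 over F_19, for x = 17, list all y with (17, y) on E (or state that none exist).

x³ + 17x + 5 = 5207 ≡ 1 (mod 19).
Square roots of 1 mod 19: 1 and 18 (since 1² = 1 ≡ 1).

1, 18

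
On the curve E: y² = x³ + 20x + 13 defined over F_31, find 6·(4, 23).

Write Q = (4, 23).
Repeated addition: build up to 6Q.
2Q: tangent at (4, 23): λ = (3·4² + 20)/(2·23) ≡ 6/15. 15⁻¹ ≡ 29 (mod 31) since 15·29 = 435 ≡ 1, so λ ≡ 6·29 ≡ 19.
  x = λ² - 4 - 4 = 361 - 8 ≡ 12; y = λ·(4 - 12) - 23 ≡ 11. → (12, 11)
3Q: (12, 11) + (4, 23). λ = (23 - 11)/(4 - 12) ≡ 12/23 mod 31. 23⁻¹ ≡ 27 (mod 31), so λ ≡ 14.
  x = λ² - 12 - 4 = 196 - 16 ≡ 25; y = λ·(12 - 25) - 11 ≡ 24. → (25, 24)
4Q: (25, 24) + (4, 23). λ = (23 - 24)/(4 - 25) ≡ 30/10 mod 31. 10⁻¹ ≡ 28 (mod 31), so λ ≡ 3.
  x = λ² - 25 - 4 = 9 - 29 ≡ 11; y = λ·(25 - 11) - 24 ≡ 18. → (11, 18)
5Q: (11, 18) + (4, 23). λ = (23 - 18)/(4 - 11) ≡ 5/24 mod 31. 24⁻¹ ≡ 22 (mod 31), so λ ≡ 17.
  x = λ² - 11 - 4 = 289 - 15 ≡ 26; y = λ·(11 - 26) - 18 ≡ 6. → (26, 6)
6Q: (26, 6) + (4, 23). λ = (23 - 6)/(4 - 26) ≡ 17/9 mod 31. 9⁻¹ ≡ 7 (mod 31) since 9·7 = 63 ≡ 1, so λ ≡ 26.
  x = λ² - 26 - 4 = 676 - 30 ≡ 26; y = λ·(26 - 26) - 6 ≡ 25. → (26, 25)

(26, 25)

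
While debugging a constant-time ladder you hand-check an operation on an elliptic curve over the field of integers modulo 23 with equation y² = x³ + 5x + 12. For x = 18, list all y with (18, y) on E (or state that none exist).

x³ + 5x + 12 = 5934 ≡ 0 (mod 23).
Only y = 0 satisfies y² ≡ 0.

0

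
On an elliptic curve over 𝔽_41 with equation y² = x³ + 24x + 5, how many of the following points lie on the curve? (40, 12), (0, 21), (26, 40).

2

(40, 12): 12² ≡ 21, rhs ≡ 21 → on.
(0, 21): 21² ≡ 31, rhs ≡ 5 → off.
(26, 40): 40² ≡ 1, rhs ≡ 1 → on.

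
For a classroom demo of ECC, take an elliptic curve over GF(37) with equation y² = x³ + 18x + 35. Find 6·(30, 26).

Write Q = (30, 26).
Repeated addition: build up to 6Q.
2Q: tangent at (30, 26): λ = (3·30² + 18)/(2·26) ≡ 17/15. 15⁻¹ ≡ 5 (mod 37) since 15·5 = 75 ≡ 1, so λ ≡ 17·5 ≡ 11.
  x = λ² - 30 - 30 = 121 - 60 ≡ 24; y = λ·(30 - 24) - 26 ≡ 3. → (24, 3)
3Q: (24, 3) + (30, 26). λ = (26 - 3)/(30 - 24) ≡ 23/6 mod 37. 6⁻¹ ≡ 31 (mod 37), so λ ≡ 10.
  x = λ² - 24 - 30 = 100 - 54 ≡ 9; y = λ·(24 - 9) - 3 ≡ 36. → (9, 36)
4Q: (9, 36) + (30, 26). λ = (26 - 36)/(30 - 9) ≡ 27/21 mod 37. 21⁻¹ ≡ 30 (mod 37) since 21·30 = 630 ≡ 1, so λ ≡ 33.
  x = λ² - 9 - 30 = 1089 - 39 ≡ 14; y = λ·(9 - 14) - 36 ≡ 21. → (14, 21)
5Q: (14, 21) + (30, 26). λ = (26 - 21)/(30 - 14) ≡ 5/16 mod 37. 16⁻¹ ≡ 7 (mod 37), so λ ≡ 35.
  x = λ² - 14 - 30 = 1225 - 44 ≡ 34; y = λ·(14 - 34) - 21 ≡ 19. → (34, 19)
6Q: (34, 19) + (30, 26). λ = (26 - 19)/(30 - 34) ≡ 7/33 mod 37. 33⁻¹ ≡ 9 (mod 37) since 33·9 = 297 ≡ 1, so λ ≡ 26.
  x = λ² - 34 - 30 = 676 - 64 ≡ 20; y = λ·(34 - 20) - 19 ≡ 12. → (20, 12)

(20, 12)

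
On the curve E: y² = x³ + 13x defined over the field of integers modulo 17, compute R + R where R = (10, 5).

(15, 0)

tangent at (10, 5): λ = (3·10² + 13)/(2·5) ≡ 7/10. 10⁻¹ ≡ 12 (mod 17) since 10·12 = 120 ≡ 1, so λ ≡ 7·12 ≡ 16.
  x = λ² - 10 - 10 = 256 - 20 ≡ 15; y = λ·(10 - 15) - 5 ≡ 0. → (15, 0)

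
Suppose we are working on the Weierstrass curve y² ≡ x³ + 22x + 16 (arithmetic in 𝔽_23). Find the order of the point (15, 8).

2P: tangent at (15, 8): λ = (3·15² + 22)/(2·8) ≡ 7/16. 16⁻¹ ≡ 13 (mod 23) since 16·13 = 208 ≡ 1, so λ ≡ 7·13 ≡ 22.
  x = λ² - 15 - 15 = 484 - 30 ≡ 17; y = λ·(15 - 17) - 8 ≡ 17. → (17, 17)
3P: (17, 17) + (15, 8). λ = (8 - 17)/(15 - 17) ≡ 14/21 mod 23. 21⁻¹ ≡ 11 (mod 23), so λ ≡ 16.
  x = λ² - 17 - 15 = 256 - 32 ≡ 17; y = λ·(17 - 17) - 17 ≡ 6. → (17, 6)
4P: (17, 6) + (15, 8). λ = (8 - 6)/(15 - 17) ≡ 2/21 mod 23. 21⁻¹ ≡ 11 (mod 23), so λ ≡ 22.
  x = λ² - 17 - 15 = 484 - 32 ≡ 15; y = λ·(17 - 15) - 6 ≡ 15. → (15, 15)
5P: (15, 15) + (15, 8): same x and y₁ ≡ -y₂, so the sum is O.
5P = O, so the order is 5.

5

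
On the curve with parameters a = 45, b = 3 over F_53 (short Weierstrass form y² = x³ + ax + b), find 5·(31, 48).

Write G = (31, 48).
Double-and-add on 5 = (101)₂. Start with G = (31, 48) for the leading 1-bit.
double: tangent at (31, 48): λ = (3·31² + 45)/(2·48) ≡ 13/43. 43⁻¹ ≡ 37 (mod 53) since 43·37 = 1591 ≡ 1, so λ ≡ 13·37 ≡ 4.
  x = λ² - 31 - 31 = 16 - 62 ≡ 7; y = λ·(31 - 7) - 48 ≡ 48. → (7, 48)
double: tangent at (7, 48): λ = (3·7² + 45)/(2·48) ≡ 33/43. 43⁻¹ ≡ 37 (mod 53) since 43·37 = 1591 ≡ 1, so λ ≡ 33·37 ≡ 2.
  x = λ² - 7 - 7 = 4 - 14 ≡ 43; y = λ·(7 - 43) - 48 ≡ 39. → (43, 39)
add G: (43, 39) + (31, 48). λ = (48 - 39)/(31 - 43) ≡ 9/41 mod 53. 41⁻¹ ≡ 22 (mod 53), so λ ≡ 39.
  x = λ² - 43 - 31 = 1521 - 74 ≡ 16; y = λ·(43 - 16) - 39 ≡ 7. → (16, 7)

(16, 7)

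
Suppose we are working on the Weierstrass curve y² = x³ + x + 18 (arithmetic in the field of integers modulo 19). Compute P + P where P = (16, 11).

tangent at (16, 11): λ = (3·16² + 1)/(2·11) ≡ 9/3. 3⁻¹ ≡ 13 (mod 19), so λ ≡ 9·13 ≡ 3.
  x = λ² - 16 - 16 = 9 - 32 ≡ 15; y = λ·(16 - 15) - 11 ≡ 11. → (15, 11)

(15, 11)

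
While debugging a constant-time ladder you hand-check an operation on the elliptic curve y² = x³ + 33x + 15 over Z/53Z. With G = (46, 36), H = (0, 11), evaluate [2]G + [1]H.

(8, 7)

First 2G:
Repeated addition: build up to 2G.
2G: tangent at (46, 36): λ = (3·46² + 33)/(2·36) ≡ 21/19. 19⁻¹ ≡ 14 (mod 53), so λ ≡ 21·14 ≡ 29.
  x = λ² - 46 - 46 = 841 - 92 ≡ 7; y = λ·(46 - 7) - 36 ≡ 35. → (7, 35)
2G = (7, 35).
Finally 2G + H:
(7, 35) + (0, 11). λ = (11 - 35)/(0 - 7) ≡ 29/46 mod 53. 46⁻¹ ≡ 15 (mod 53), so λ ≡ 11.
  x = λ² - 7 - 0 = 121 - 7 ≡ 8; y = λ·(7 - 8) - 35 ≡ 7. → (8, 7)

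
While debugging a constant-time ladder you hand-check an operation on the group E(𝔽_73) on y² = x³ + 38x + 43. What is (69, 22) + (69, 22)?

(72, 2)

tangent at (69, 22): λ = (3·69² + 38)/(2·22) ≡ 13/44. 44⁻¹ ≡ 5 (mod 73), so λ ≡ 13·5 ≡ 65.
  x = λ² - 69 - 69 = 4225 - 138 ≡ 72; y = λ·(69 - 72) - 22 ≡ 2. → (72, 2)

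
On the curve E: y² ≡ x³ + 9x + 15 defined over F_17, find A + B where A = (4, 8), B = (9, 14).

(4, 8) + (9, 14). λ = (14 - 8)/(9 - 4) ≡ 6/5 mod 17. 5⁻¹ ≡ 7 (mod 17) since 5·7 = 35 ≡ 1, so λ ≡ 8.
  x = λ² - 4 - 9 = 64 - 13 ≡ 0; y = λ·(4 - 0) - 8 ≡ 7. → (0, 7)

(0, 7)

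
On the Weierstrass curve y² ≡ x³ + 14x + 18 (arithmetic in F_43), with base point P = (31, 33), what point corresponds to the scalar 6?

(5, 27)

Repeated addition: build up to 6P.
2P: tangent at (31, 33): λ = (3·31² + 14)/(2·33) ≡ 16/23. 23⁻¹ ≡ 15 (mod 43), so λ ≡ 16·15 ≡ 25.
  x = λ² - 31 - 31 = 625 - 62 ≡ 4; y = λ·(31 - 4) - 33 ≡ 40. → (4, 40)
3P: (4, 40) + (31, 33). λ = (33 - 40)/(31 - 4) ≡ 36/27 mod 43. 27⁻¹ ≡ 8 (mod 43), so λ ≡ 30.
  x = λ² - 4 - 31 = 900 - 35 ≡ 5; y = λ·(4 - 5) - 40 ≡ 16. → (5, 16)
4P: (5, 16) + (31, 33). λ = (33 - 16)/(31 - 5) ≡ 17/26 mod 43. 26⁻¹ ≡ 5 (mod 43), so λ ≡ 42.
  x = λ² - 5 - 31 = 1764 - 36 ≡ 8; y = λ·(5 - 8) - 16 ≡ 30. → (8, 30)
5P: (8, 30) + (31, 33). λ = (33 - 30)/(31 - 8) ≡ 3/23 mod 43. 23⁻¹ ≡ 15 (mod 43) since 23·15 = 345 ≡ 1, so λ ≡ 2.
  x = λ² - 8 - 31 = 4 - 39 ≡ 8; y = λ·(8 - 8) - 30 ≡ 13. → (8, 13)
6P: (8, 13) + (31, 33). λ = (33 - 13)/(31 - 8) ≡ 20/23 mod 43. 23⁻¹ ≡ 15 (mod 43), so λ ≡ 42.
  x = λ² - 8 - 31 = 1764 - 39 ≡ 5; y = λ·(8 - 5) - 13 ≡ 27. → (5, 27)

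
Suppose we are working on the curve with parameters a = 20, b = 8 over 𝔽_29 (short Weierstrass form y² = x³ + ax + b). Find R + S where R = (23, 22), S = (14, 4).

(23, 22) + (14, 4). λ = (4 - 22)/(14 - 23) ≡ 11/20 mod 29. 20⁻¹ ≡ 16 (mod 29), so λ ≡ 2.
  x = λ² - 23 - 14 = 4 - 37 ≡ 25; y = λ·(23 - 25) - 22 ≡ 3. → (25, 3)

(25, 3)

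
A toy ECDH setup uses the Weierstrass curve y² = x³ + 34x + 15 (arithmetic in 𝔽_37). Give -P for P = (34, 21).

(34, 16)

-(34, 21) = (34, -21 mod 37) = (34, 16).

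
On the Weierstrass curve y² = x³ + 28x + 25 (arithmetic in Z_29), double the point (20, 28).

(14, 0)

tangent at (20, 28): λ = (3·20² + 28)/(2·28) ≡ 10/27. 27⁻¹ ≡ 14 (mod 29) since 27·14 = 378 ≡ 1, so λ ≡ 10·14 ≡ 24.
  x = λ² - 20 - 20 = 576 - 40 ≡ 14; y = λ·(20 - 14) - 28 ≡ 0. → (14, 0)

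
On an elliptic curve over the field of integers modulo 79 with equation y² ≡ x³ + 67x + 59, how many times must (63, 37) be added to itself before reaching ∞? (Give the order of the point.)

2P: tangent at (63, 37): λ = (3·63² + 67)/(2·37) ≡ 45/74. 74⁻¹ ≡ 63 (mod 79) since 74·63 = 4662 ≡ 1, so λ ≡ 45·63 ≡ 70.
  x = λ² - 63 - 63 = 4900 - 126 ≡ 34; y = λ·(63 - 34) - 37 ≡ 18. → (34, 18)
3P: (34, 18) + (63, 37). λ = (37 - 18)/(63 - 34) ≡ 19/29 mod 79. 29⁻¹ ≡ 30 (mod 79), so λ ≡ 17.
  x = λ² - 34 - 63 = 289 - 97 ≡ 34; y = λ·(34 - 34) - 18 ≡ 61. → (34, 61)
4P: (34, 61) + (63, 37). λ = (37 - 61)/(63 - 34) ≡ 55/29 mod 79. 29⁻¹ ≡ 30 (mod 79), so λ ≡ 70.
  x = λ² - 34 - 63 = 4900 - 97 ≡ 63; y = λ·(34 - 63) - 61 ≡ 42. → (63, 42)
5P: (63, 42) + (63, 37): same x and y₁ ≡ -y₂, so the sum is ∞.
5P = ∞, so the order is 5.

5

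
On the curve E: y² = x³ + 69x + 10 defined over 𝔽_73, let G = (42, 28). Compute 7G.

(43, 33)

Double-and-add on 7 = (111)₂. Start with G = (42, 28) for the leading 1-bit.
double: tangent at (42, 28): λ = (3·42² + 69)/(2·28) ≡ 32/56. 56⁻¹ ≡ 30 (mod 73), so λ ≡ 32·30 ≡ 11.
  x = λ² - 42 - 42 = 121 - 84 ≡ 37; y = λ·(42 - 37) - 28 ≡ 27. → (37, 27)
add G: (37, 27) + (42, 28). λ = (28 - 27)/(42 - 37) ≡ 1/5 mod 73. 5⁻¹ ≡ 44 (mod 73), so λ ≡ 44.
  x = λ² - 37 - 42 = 1936 - 79 ≡ 32; y = λ·(37 - 32) - 27 ≡ 47. → (32, 47)
double: tangent at (32, 47): λ = (3·32² + 69)/(2·47) ≡ 2/21. 21⁻¹ ≡ 7 (mod 73), so λ ≡ 2·7 ≡ 14.
  x = λ² - 32 - 32 = 196 - 64 ≡ 59; y = λ·(32 - 59) - 47 ≡ 13. → (59, 13)
add G: (59, 13) + (42, 28). λ = (28 - 13)/(42 - 59) ≡ 15/56 mod 73. 56⁻¹ ≡ 30 (mod 73) since 56·30 = 1680 ≡ 1, so λ ≡ 12.
  x = λ² - 59 - 42 = 144 - 101 ≡ 43; y = λ·(59 - 43) - 13 ≡ 33. → (43, 33)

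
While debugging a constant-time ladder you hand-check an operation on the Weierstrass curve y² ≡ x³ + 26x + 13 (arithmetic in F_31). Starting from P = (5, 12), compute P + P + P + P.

(3, 26)

Repeated addition: build up to 4P.
2P: tangent at (5, 12): λ = (3·5² + 26)/(2·12) ≡ 8/24. 24⁻¹ ≡ 22 (mod 31) since 24·22 = 528 ≡ 1, so λ ≡ 8·22 ≡ 21.
  x = λ² - 5 - 5 = 441 - 10 ≡ 28; y = λ·(5 - 28) - 12 ≡ 1. → (28, 1)
3P: (28, 1) + (5, 12). λ = (12 - 1)/(5 - 28) ≡ 11/8 mod 31. 8⁻¹ ≡ 4 (mod 31) since 8·4 = 32 ≡ 1, so λ ≡ 13.
  x = λ² - 28 - 5 = 169 - 33 ≡ 12; y = λ·(28 - 12) - 1 ≡ 21. → (12, 21)
4P: (12, 21) + (5, 12). λ = (12 - 21)/(5 - 12) ≡ 22/24 mod 31. 24⁻¹ ≡ 22 (mod 31), so λ ≡ 19.
  x = λ² - 12 - 5 = 361 - 17 ≡ 3; y = λ·(12 - 3) - 21 ≡ 26. → (3, 26)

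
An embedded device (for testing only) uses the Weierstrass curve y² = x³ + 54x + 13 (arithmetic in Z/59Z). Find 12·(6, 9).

Write Q = (6, 9).
Double-and-add on 12 = (1100)₂. Start with Q = (6, 9) for the leading 1-bit.
double: tangent at (6, 9): λ = (3·6² + 54)/(2·9) ≡ 44/18. 18⁻¹ ≡ 23 (mod 59) since 18·23 = 414 ≡ 1, so λ ≡ 44·23 ≡ 9.
  x = λ² - 6 - 6 = 81 - 12 ≡ 10; y = λ·(6 - 10) - 9 ≡ 14. → (10, 14)
add Q: (10, 14) + (6, 9). λ = (9 - 14)/(6 - 10) ≡ 54/55 mod 59. 55⁻¹ ≡ 44 (mod 59), so λ ≡ 16.
  x = λ² - 10 - 6 = 256 - 16 ≡ 4; y = λ·(10 - 4) - 14 ≡ 23. → (4, 23)
double: tangent at (4, 23): λ = (3·4² + 54)/(2·23) ≡ 43/46. 46⁻¹ ≡ 9 (mod 59), so λ ≡ 43·9 ≡ 33.
  x = λ² - 4 - 4 = 1089 - 8 ≡ 19; y = λ·(4 - 19) - 23 ≡ 13. → (19, 13)
double: tangent at (19, 13): λ = (3·19² + 54)/(2·13) ≡ 16/26. 26⁻¹ ≡ 25 (mod 59) since 26·25 = 650 ≡ 1, so λ ≡ 16·25 ≡ 46.
  x = λ² - 19 - 19 = 2116 - 38 ≡ 13; y = λ·(19 - 13) - 13 ≡ 27. → (13, 27)

(13, 27)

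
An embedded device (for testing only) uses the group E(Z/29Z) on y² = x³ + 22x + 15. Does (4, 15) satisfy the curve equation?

yes

y² = 15² ≡ 22; x³ + 22x + 15 = 167 ≡ 22 (mod 29). 22 = 22.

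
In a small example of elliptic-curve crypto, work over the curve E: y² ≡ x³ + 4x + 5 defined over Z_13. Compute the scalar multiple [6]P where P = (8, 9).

(8, 9)

Double-and-add on 6 = (110)₂. Start with P = (8, 9) for the leading 1-bit.
double: tangent at (8, 9): λ = (3·8² + 4)/(2·9) ≡ 1/5. 5⁻¹ ≡ 8 (mod 13), so λ ≡ 1·8 ≡ 8.
  x = λ² - 8 - 8 = 64 - 16 ≡ 9; y = λ·(8 - 9) - 9 ≡ 9. → (9, 9)
add P: (9, 9) + (8, 9). λ = (9 - 9)/(8 - 9) ≡ 0/12 mod 13. 12⁻¹ ≡ 12 (mod 13) since 12·12 = 144 ≡ 1, so λ ≡ 0.
  x = λ² - 9 - 8 = 0 - 17 ≡ 9; y = λ·(9 - 9) - 9 ≡ 4. → (9, 4)
double: tangent at (9, 4): λ = (3·9² + 4)/(2·4) ≡ 0/8. 8⁻¹ ≡ 5 (mod 13), so λ ≡ 0·5 ≡ 0.
  x = λ² - 9 - 9 = 0 - 18 ≡ 8; y = λ·(9 - 8) - 4 ≡ 9. → (8, 9)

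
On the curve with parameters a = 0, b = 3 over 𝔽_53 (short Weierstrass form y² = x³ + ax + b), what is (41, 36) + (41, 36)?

(7, 9)

tangent at (41, 36): λ = (3·41² + 0)/(2·36) ≡ 8/19. 19⁻¹ ≡ 14 (mod 53), so λ ≡ 8·14 ≡ 6.
  x = λ² - 41 - 41 = 36 - 82 ≡ 7; y = λ·(41 - 7) - 36 ≡ 9. → (7, 9)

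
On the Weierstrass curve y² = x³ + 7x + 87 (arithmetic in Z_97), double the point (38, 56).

(96, 51)

tangent at (38, 56): λ = (3·38² + 7)/(2·56) ≡ 71/15. 15⁻¹ ≡ 13 (mod 97), so λ ≡ 71·13 ≡ 50.
  x = λ² - 38 - 38 = 2500 - 76 ≡ 96; y = λ·(38 - 96) - 56 ≡ 51. → (96, 51)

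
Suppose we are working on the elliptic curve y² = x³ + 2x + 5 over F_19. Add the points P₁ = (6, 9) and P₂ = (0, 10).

(3, 0)

(6, 9) + (0, 10). λ = (10 - 9)/(0 - 6) ≡ 1/13 mod 19. 13⁻¹ ≡ 3 (mod 19), so λ ≡ 3.
  x = λ² - 6 - 0 = 9 - 6 ≡ 3; y = λ·(6 - 3) - 9 ≡ 0. → (3, 0)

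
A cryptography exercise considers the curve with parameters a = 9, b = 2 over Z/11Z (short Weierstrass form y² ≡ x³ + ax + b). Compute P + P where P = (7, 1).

(9, 8)

tangent at (7, 1): λ = (3·7² + 9)/(2·1) ≡ 2/2. 2⁻¹ ≡ 6 (mod 11) since 2·6 = 12 ≡ 1, so λ ≡ 2·6 ≡ 1.
  x = λ² - 7 - 7 = 1 - 14 ≡ 9; y = λ·(7 - 9) - 1 ≡ 8. → (9, 8)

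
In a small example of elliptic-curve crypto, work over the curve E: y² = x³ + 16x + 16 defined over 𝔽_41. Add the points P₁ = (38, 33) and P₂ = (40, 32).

(38, 33) + (40, 32). λ = (32 - 33)/(40 - 38) ≡ 40/2 mod 41. 2⁻¹ ≡ 21 (mod 41), so λ ≡ 20.
  x = λ² - 38 - 40 = 400 - 78 ≡ 35; y = λ·(38 - 35) - 33 ≡ 27. → (35, 27)

(35, 27)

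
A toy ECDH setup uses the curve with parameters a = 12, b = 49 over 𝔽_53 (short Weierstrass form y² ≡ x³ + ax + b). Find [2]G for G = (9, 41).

tangent at (9, 41): λ = (3·9² + 12)/(2·41) ≡ 43/29. 29⁻¹ ≡ 11 (mod 53), so λ ≡ 43·11 ≡ 49.
  x = λ² - 9 - 9 = 2401 - 18 ≡ 51; y = λ·(9 - 51) - 41 ≡ 21. → (51, 21)

(51, 21)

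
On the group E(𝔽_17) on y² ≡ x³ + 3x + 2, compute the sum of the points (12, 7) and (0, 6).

(12, 7) + (0, 6). λ = (6 - 7)/(0 - 12) ≡ 16/5 mod 17. 5⁻¹ ≡ 7 (mod 17) since 5·7 = 35 ≡ 1, so λ ≡ 10.
  x = λ² - 12 - 0 = 100 - 12 ≡ 3; y = λ·(12 - 3) - 7 ≡ 15. → (3, 15)

(3, 15)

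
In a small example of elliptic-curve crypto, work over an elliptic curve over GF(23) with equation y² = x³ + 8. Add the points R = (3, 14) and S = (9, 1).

(3, 14) + (9, 1). λ = (1 - 14)/(9 - 3) ≡ 10/6 mod 23. 6⁻¹ ≡ 4 (mod 23), so λ ≡ 17.
  x = λ² - 3 - 9 = 289 - 12 ≡ 1; y = λ·(3 - 1) - 14 ≡ 20. → (1, 20)

(1, 20)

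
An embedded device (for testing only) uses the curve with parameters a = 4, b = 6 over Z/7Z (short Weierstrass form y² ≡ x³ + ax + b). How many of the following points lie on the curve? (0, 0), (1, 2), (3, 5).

(0, 0): 0² ≡ 0, rhs ≡ 6 → off.
(1, 2): 2² ≡ 4, rhs ≡ 4 → on.
(3, 5): 5² ≡ 4, rhs ≡ 3 → off.

1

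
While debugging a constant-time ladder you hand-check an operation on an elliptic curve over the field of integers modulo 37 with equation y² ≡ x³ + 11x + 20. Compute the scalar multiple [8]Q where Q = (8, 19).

(20, 10)

Repeated addition: build up to 8Q.
2Q: tangent at (8, 19): λ = (3·8² + 11)/(2·19) ≡ 18/1. 1⁻¹ ≡ 1 (mod 37) since 1·1 = 1 ≡ 1, so λ ≡ 18·1 ≡ 18.
  x = λ² - 8 - 8 = 324 - 16 ≡ 12; y = λ·(8 - 12) - 19 ≡ 20. → (12, 20)
3Q: (12, 20) + (8, 19). λ = (19 - 20)/(8 - 12) ≡ 36/33 mod 37. 33⁻¹ ≡ 9 (mod 37), so λ ≡ 28.
  x = λ² - 12 - 8 = 784 - 20 ≡ 24; y = λ·(12 - 24) - 20 ≡ 14. → (24, 14)
4Q: (24, 14) + (8, 19). λ = (19 - 14)/(8 - 24) ≡ 5/21 mod 37. 21⁻¹ ≡ 30 (mod 37) since 21·30 = 630 ≡ 1, so λ ≡ 2.
  x = λ² - 24 - 8 = 4 - 32 ≡ 9; y = λ·(24 - 9) - 14 ≡ 16. → (9, 16)
5Q: (9, 16) + (8, 19). λ = (19 - 16)/(8 - 9) ≡ 3/36 mod 37. 36⁻¹ ≡ 36 (mod 37), so λ ≡ 34.
  x = λ² - 9 - 8 = 1156 - 17 ≡ 29; y = λ·(9 - 29) - 16 ≡ 7. → (29, 7)
6Q: (29, 7) + (8, 19). λ = (19 - 7)/(8 - 29) ≡ 12/16 mod 37. 16⁻¹ ≡ 7 (mod 37), so λ ≡ 10.
  x = λ² - 29 - 8 = 100 - 37 ≡ 26; y = λ·(29 - 26) - 7 ≡ 23. → (26, 23)
7Q: (26, 23) + (8, 19). λ = (19 - 23)/(8 - 26) ≡ 33/19 mod 37. 19⁻¹ ≡ 2 (mod 37), so λ ≡ 29.
  x = λ² - 26 - 8 = 841 - 34 ≡ 30; y = λ·(26 - 30) - 23 ≡ 9. → (30, 9)
8Q: (30, 9) + (8, 19). λ = (19 - 9)/(8 - 30) ≡ 10/15 mod 37. 15⁻¹ ≡ 5 (mod 37) since 15·5 = 75 ≡ 1, so λ ≡ 13.
  x = λ² - 30 - 8 = 169 - 38 ≡ 20; y = λ·(30 - 20) - 9 ≡ 10. → (20, 10)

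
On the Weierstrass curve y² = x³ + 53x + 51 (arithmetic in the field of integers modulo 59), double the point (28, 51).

(1, 39)

tangent at (28, 51): λ = (3·28² + 53)/(2·51) ≡ 45/43. 43⁻¹ ≡ 11 (mod 59), so λ ≡ 45·11 ≡ 23.
  x = λ² - 28 - 28 = 529 - 56 ≡ 1; y = λ·(28 - 1) - 51 ≡ 39. → (1, 39)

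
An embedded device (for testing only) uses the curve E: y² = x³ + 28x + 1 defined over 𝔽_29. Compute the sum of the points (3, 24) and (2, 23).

(25, 12)

(3, 24) + (2, 23). λ = (23 - 24)/(2 - 3) ≡ 28/28 mod 29. 28⁻¹ ≡ 28 (mod 29), so λ ≡ 1.
  x = λ² - 3 - 2 = 1 - 5 ≡ 25; y = λ·(3 - 25) - 24 ≡ 12. → (25, 12)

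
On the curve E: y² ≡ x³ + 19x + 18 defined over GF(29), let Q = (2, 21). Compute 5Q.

Repeated addition: build up to 5Q.
2Q: tangent at (2, 21): λ = (3·2² + 19)/(2·21) ≡ 2/13. 13⁻¹ ≡ 9 (mod 29) since 13·9 = 117 ≡ 1, so λ ≡ 2·9 ≡ 18.
  x = λ² - 2 - 2 = 324 - 4 ≡ 1; y = λ·(2 - 1) - 21 ≡ 26. → (1, 26)
3Q: (1, 26) + (2, 21). λ = (21 - 26)/(2 - 1) ≡ 24/1 mod 29. 1⁻¹ ≡ 1 (mod 29) since 1·1 = 1 ≡ 1, so λ ≡ 24.
  x = λ² - 1 - 2 = 576 - 3 ≡ 22; y = λ·(1 - 22) - 26 ≡ 21. → (22, 21)
4Q: (22, 21) + (2, 21). λ = (21 - 21)/(2 - 22) ≡ 0/9 mod 29. 9⁻¹ ≡ 13 (mod 29) since 9·13 = 117 ≡ 1, so λ ≡ 0.
  x = λ² - 22 - 2 = 0 - 24 ≡ 5; y = λ·(22 - 5) - 21 ≡ 8. → (5, 8)
5Q: (5, 8) + (2, 21). λ = (21 - 8)/(2 - 5) ≡ 13/26 mod 29. 26⁻¹ ≡ 19 (mod 29), so λ ≡ 15.
  x = λ² - 5 - 2 = 225 - 7 ≡ 15; y = λ·(5 - 15) - 8 ≡ 16. → (15, 16)

(15, 16)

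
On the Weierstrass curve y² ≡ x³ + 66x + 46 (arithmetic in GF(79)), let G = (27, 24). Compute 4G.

(19, 41)

Double-and-add on 4 = (100)₂. Start with G = (27, 24) for the leading 1-bit.
double: tangent at (27, 24): λ = (3·27² + 66)/(2·24) ≡ 41/48. 48⁻¹ ≡ 28 (mod 79) since 48·28 = 1344 ≡ 1, so λ ≡ 41·28 ≡ 42.
  x = λ² - 27 - 27 = 1764 - 54 ≡ 51; y = λ·(27 - 51) - 24 ≡ 74. → (51, 74)
double: tangent at (51, 74): λ = (3·51² + 66)/(2·74) ≡ 48/69. 69⁻¹ ≡ 71 (mod 79) since 69·71 = 4899 ≡ 1, so λ ≡ 48·71 ≡ 11.
  x = λ² - 51 - 51 = 121 - 102 ≡ 19; y = λ·(51 - 19) - 74 ≡ 41. → (19, 41)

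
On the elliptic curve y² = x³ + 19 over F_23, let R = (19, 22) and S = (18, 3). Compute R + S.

(19, 22) + (18, 3). λ = (3 - 22)/(18 - 19) ≡ 4/22 mod 23. 22⁻¹ ≡ 22 (mod 23) since 22·22 = 484 ≡ 1, so λ ≡ 19.
  x = λ² - 19 - 18 = 361 - 37 ≡ 2; y = λ·(19 - 2) - 22 ≡ 2. → (2, 2)

(2, 2)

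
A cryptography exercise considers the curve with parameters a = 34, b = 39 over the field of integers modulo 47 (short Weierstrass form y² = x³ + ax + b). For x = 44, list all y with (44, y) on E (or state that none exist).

x³ + 34x + 39 = 86719 ≡ 4 (mod 47).
Square roots of 4 mod 47: 2 and 45 (since 2² = 4 ≡ 4).

2, 45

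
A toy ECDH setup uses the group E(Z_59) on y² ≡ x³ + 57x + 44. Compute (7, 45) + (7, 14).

The two points share x = 7 and their y-coordinates satisfy 45 + 14 ≡ 0 (mod 59), so they are inverses. Their sum is O.

O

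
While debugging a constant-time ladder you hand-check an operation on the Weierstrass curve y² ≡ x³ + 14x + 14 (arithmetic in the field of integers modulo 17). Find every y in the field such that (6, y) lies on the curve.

5, 12

x³ + 14x + 14 = 314 ≡ 8 (mod 17).
Square roots of 8 mod 17: 5 and 12 (since 5² = 25 ≡ 8).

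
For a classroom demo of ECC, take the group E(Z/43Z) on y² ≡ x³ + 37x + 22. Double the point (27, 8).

(3, 17)

tangent at (27, 8): λ = (3·27² + 37)/(2·8) ≡ 31/16. 16⁻¹ ≡ 35 (mod 43), so λ ≡ 31·35 ≡ 10.
  x = λ² - 27 - 27 = 100 - 54 ≡ 3; y = λ·(27 - 3) - 8 ≡ 17. → (3, 17)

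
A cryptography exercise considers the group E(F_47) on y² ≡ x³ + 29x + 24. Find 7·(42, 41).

(16, 42)

Write Q = (42, 41).
Double-and-add on 7 = (111)₂. Start with Q = (42, 41) for the leading 1-bit.
double: tangent at (42, 41): λ = (3·42² + 29)/(2·41) ≡ 10/35. 35⁻¹ ≡ 43 (mod 47), so λ ≡ 10·43 ≡ 7.
  x = λ² - 42 - 42 = 49 - 84 ≡ 12; y = λ·(42 - 12) - 41 ≡ 28. → (12, 28)
add Q: (12, 28) + (42, 41). λ = (41 - 28)/(42 - 12) ≡ 13/30 mod 47. 30⁻¹ ≡ 11 (mod 47), so λ ≡ 2.
  x = λ² - 12 - 42 = 4 - 54 ≡ 44; y = λ·(12 - 44) - 28 ≡ 2. → (44, 2)
double: tangent at (44, 2): λ = (3·44² + 29)/(2·2) ≡ 9/4. 4⁻¹ ≡ 12 (mod 47), so λ ≡ 9·12 ≡ 14.
  x = λ² - 44 - 44 = 196 - 88 ≡ 14; y = λ·(44 - 14) - 2 ≡ 42. → (14, 42)
add Q: (14, 42) + (42, 41). λ = (41 - 42)/(42 - 14) ≡ 46/28 mod 47. 28⁻¹ ≡ 42 (mod 47) since 28·42 = 1176 ≡ 1, so λ ≡ 5.
  x = λ² - 14 - 42 = 25 - 56 ≡ 16; y = λ·(14 - 16) - 42 ≡ 42. → (16, 42)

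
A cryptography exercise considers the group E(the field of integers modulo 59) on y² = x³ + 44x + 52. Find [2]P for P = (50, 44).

tangent at (50, 44): λ = (3·50² + 44)/(2·44) ≡ 51/29. 29⁻¹ ≡ 57 (mod 59) since 29·57 = 1653 ≡ 1, so λ ≡ 51·57 ≡ 16.
  x = λ² - 50 - 50 = 256 - 100 ≡ 38; y = λ·(50 - 38) - 44 ≡ 30. → (38, 30)

(38, 30)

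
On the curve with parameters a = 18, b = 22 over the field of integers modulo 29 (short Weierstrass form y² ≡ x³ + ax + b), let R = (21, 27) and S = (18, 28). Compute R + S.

(21, 27) + (18, 28). λ = (28 - 27)/(18 - 21) ≡ 1/26 mod 29. 26⁻¹ ≡ 19 (mod 29) since 26·19 = 494 ≡ 1, so λ ≡ 19.
  x = λ² - 21 - 18 = 361 - 39 ≡ 3; y = λ·(21 - 3) - 27 ≡ 25. → (3, 25)

(3, 25)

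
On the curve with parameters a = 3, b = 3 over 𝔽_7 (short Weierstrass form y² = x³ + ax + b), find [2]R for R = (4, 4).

(3, 5)

tangent at (4, 4): λ = (3·4² + 3)/(2·4) ≡ 2/1. 1⁻¹ ≡ 1 (mod 7) since 1·1 = 1 ≡ 1, so λ ≡ 2·1 ≡ 2.
  x = λ² - 4 - 4 = 4 - 8 ≡ 3; y = λ·(4 - 3) - 4 ≡ 5. → (3, 5)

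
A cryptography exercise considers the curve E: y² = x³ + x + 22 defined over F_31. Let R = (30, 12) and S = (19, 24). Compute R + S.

(30, 12) + (19, 24). λ = (24 - 12)/(19 - 30) ≡ 12/20 mod 31. 20⁻¹ ≡ 14 (mod 31), so λ ≡ 13.
  x = λ² - 30 - 19 = 169 - 49 ≡ 27; y = λ·(30 - 27) - 12 ≡ 27. → (27, 27)

(27, 27)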